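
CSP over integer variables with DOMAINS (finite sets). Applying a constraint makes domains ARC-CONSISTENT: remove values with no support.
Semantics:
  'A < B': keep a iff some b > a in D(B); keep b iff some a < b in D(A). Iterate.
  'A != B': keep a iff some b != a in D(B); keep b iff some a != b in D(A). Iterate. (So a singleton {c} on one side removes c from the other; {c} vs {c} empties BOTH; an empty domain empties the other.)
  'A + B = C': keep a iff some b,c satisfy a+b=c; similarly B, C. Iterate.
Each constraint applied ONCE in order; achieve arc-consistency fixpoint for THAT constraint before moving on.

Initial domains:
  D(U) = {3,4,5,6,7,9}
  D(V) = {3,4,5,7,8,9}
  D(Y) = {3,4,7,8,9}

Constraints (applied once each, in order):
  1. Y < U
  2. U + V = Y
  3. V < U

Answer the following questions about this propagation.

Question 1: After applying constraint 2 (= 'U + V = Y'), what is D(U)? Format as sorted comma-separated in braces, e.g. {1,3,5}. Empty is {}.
Constraint 1 (Y < U) on D(Y)={3,4,7,8,9} D(U)={3,4,5,6,7,9}: Y {3,4,7,8,9}->{3,4,7,8}; U {3,4,5,6,7,9}->{4,5,6,7,9}
Constraint 2 (U + V = Y) on D(U)={4,5,6,7,9} D(V)={3,4,5,7,8,9} D(Y)={3,4,7,8}: U {4,5,6,7,9}->{4,5}; V {3,4,5,7,8,9}->{3,4}; Y {3,4,7,8}->{7,8}
So after constraint 2: D(U) = {4,5}

Answer: {4,5}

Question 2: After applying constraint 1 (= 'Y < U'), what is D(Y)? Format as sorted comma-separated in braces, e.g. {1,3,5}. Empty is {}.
Answer: {3,4,7,8}

Derivation:
Constraint 1 (Y < U) on D(Y)={3,4,7,8,9} D(U)={3,4,5,6,7,9}: Y {3,4,7,8,9}->{3,4,7,8}; U {3,4,5,6,7,9}->{4,5,6,7,9}
So after constraint 1: D(Y) = {3,4,7,8}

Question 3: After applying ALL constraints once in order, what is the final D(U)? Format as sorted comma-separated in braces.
Constraint 1 (Y < U) on D(Y)={3,4,7,8,9} D(U)={3,4,5,6,7,9}: Y {3,4,7,8,9}->{3,4,7,8}; U {3,4,5,6,7,9}->{4,5,6,7,9}
Constraint 2 (U + V = Y) on D(U)={4,5,6,7,9} D(V)={3,4,5,7,8,9} D(Y)={3,4,7,8}: U {4,5,6,7,9}->{4,5}; V {3,4,5,7,8,9}->{3,4}; Y {3,4,7,8}->{7,8}
Constraint 3 (V < U) on D(V)={3,4} D(U)={4,5}: no change
So after all 3 constraints: D(U) = {4,5}

Answer: {4,5}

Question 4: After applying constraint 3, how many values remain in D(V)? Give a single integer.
Answer: 2

Derivation:
Constraint 1 (Y < U) on D(Y)={3,4,7,8,9} D(U)={3,4,5,6,7,9}: Y {3,4,7,8,9}->{3,4,7,8}; U {3,4,5,6,7,9}->{4,5,6,7,9}
Constraint 2 (U + V = Y) on D(U)={4,5,6,7,9} D(V)={3,4,5,7,8,9} D(Y)={3,4,7,8}: U {4,5,6,7,9}->{4,5}; V {3,4,5,7,8,9}->{3,4}; Y {3,4,7,8}->{7,8}
Constraint 3 (V < U) on D(V)={3,4} D(U)={4,5}: no change
So after constraint 3: D(V)={3,4}, size = 2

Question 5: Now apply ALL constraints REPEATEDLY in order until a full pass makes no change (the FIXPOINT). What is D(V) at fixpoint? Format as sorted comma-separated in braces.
Answer: {}

Derivation:
pass 0 (initial): D(V)={3,4,5,7,8,9}
pass 1: U {3,4,5,6,7,9}->{4,5}; V {3,4,5,7,8,9}->{3,4}; Y {3,4,7,8,9}->{7,8}
pass 2: U {4,5}->{}; V {3,4}->{}; Y {7,8}->{}
pass 3: no change
Fixpoint after 3 passes: D(V) = {}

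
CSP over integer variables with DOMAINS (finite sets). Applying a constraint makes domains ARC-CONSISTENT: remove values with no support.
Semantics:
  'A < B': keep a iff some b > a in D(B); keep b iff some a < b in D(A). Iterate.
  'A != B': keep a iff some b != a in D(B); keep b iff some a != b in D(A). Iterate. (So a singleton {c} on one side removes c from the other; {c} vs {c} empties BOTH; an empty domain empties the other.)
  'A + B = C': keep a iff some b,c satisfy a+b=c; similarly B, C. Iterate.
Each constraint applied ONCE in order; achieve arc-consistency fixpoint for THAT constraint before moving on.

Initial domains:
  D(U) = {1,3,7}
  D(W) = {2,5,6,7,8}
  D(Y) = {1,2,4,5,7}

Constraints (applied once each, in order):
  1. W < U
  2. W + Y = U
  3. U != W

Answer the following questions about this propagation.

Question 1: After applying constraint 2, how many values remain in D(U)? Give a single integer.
Answer: 2

Derivation:
Constraint 1 (W < U) on D(W)={2,5,6,7,8} D(U)={1,3,7}: W {2,5,6,7,8}->{2,5,6}; U {1,3,7}->{3,7}
Constraint 2 (W + Y = U) on D(W)={2,5,6} D(Y)={1,2,4,5,7} D(U)={3,7}: Y {1,2,4,5,7}->{1,2,5}
So after constraint 2: D(U)={3,7}, size = 2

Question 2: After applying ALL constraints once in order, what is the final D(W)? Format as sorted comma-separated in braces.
Answer: {2,5,6}

Derivation:
Constraint 1 (W < U) on D(W)={2,5,6,7,8} D(U)={1,3,7}: W {2,5,6,7,8}->{2,5,6}; U {1,3,7}->{3,7}
Constraint 2 (W + Y = U) on D(W)={2,5,6} D(Y)={1,2,4,5,7} D(U)={3,7}: Y {1,2,4,5,7}->{1,2,5}
Constraint 3 (U != W) on D(U)={3,7} D(W)={2,5,6}: no change
So after all 3 constraints: D(W) = {2,5,6}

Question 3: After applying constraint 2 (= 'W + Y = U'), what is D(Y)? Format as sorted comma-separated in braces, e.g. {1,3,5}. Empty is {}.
Answer: {1,2,5}

Derivation:
Constraint 1 (W < U) on D(W)={2,5,6,7,8} D(U)={1,3,7}: W {2,5,6,7,8}->{2,5,6}; U {1,3,7}->{3,7}
Constraint 2 (W + Y = U) on D(W)={2,5,6} D(Y)={1,2,4,5,7} D(U)={3,7}: Y {1,2,4,5,7}->{1,2,5}
So after constraint 2: D(Y) = {1,2,5}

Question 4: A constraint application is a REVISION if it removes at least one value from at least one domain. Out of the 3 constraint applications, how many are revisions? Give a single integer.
Answer: 2

Derivation:
Constraint 1 (W < U) on D(W)={2,5,6,7,8} D(U)={1,3,7}: W {2,5,6,7,8}->{2,5,6}; U {1,3,7}->{3,7} => REVISION
Constraint 2 (W + Y = U) on D(W)={2,5,6} D(Y)={1,2,4,5,7} D(U)={3,7}: Y {1,2,4,5,7}->{1,2,5} => REVISION
Constraint 3 (U != W) on D(U)={3,7} D(W)={2,5,6}: no change => not a revision
Total revisions = 2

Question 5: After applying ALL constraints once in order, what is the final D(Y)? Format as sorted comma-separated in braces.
Constraint 1 (W < U) on D(W)={2,5,6,7,8} D(U)={1,3,7}: W {2,5,6,7,8}->{2,5,6}; U {1,3,7}->{3,7}
Constraint 2 (W + Y = U) on D(W)={2,5,6} D(Y)={1,2,4,5,7} D(U)={3,7}: Y {1,2,4,5,7}->{1,2,5}
Constraint 3 (U != W) on D(U)={3,7} D(W)={2,5,6}: no change
So after all 3 constraints: D(Y) = {1,2,5}

Answer: {1,2,5}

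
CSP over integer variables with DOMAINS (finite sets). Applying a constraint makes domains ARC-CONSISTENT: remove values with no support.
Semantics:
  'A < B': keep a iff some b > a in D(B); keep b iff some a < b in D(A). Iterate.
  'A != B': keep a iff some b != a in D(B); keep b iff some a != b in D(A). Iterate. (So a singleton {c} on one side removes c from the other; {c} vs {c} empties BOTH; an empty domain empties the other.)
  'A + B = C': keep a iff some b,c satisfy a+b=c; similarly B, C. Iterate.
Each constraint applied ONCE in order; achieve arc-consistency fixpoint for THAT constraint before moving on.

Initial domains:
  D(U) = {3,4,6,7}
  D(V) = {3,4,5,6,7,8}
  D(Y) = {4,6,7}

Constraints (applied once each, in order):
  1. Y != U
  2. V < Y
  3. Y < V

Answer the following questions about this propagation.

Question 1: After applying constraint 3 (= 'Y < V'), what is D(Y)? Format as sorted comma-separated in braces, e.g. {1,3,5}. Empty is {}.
Answer: {4}

Derivation:
Constraint 1 (Y != U) on D(Y)={4,6,7} D(U)={3,4,6,7}: no change
Constraint 2 (V < Y) on D(V)={3,4,5,6,7,8} D(Y)={4,6,7}: V {3,4,5,6,7,8}->{3,4,5,6}
Constraint 3 (Y < V) on D(Y)={4,6,7} D(V)={3,4,5,6}: Y {4,6,7}->{4}; V {3,4,5,6}->{5,6}
So after constraint 3: D(Y) = {4}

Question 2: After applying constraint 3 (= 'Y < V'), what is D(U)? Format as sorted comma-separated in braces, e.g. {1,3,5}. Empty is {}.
Constraint 1 (Y != U) on D(Y)={4,6,7} D(U)={3,4,6,7}: no change
Constraint 2 (V < Y) on D(V)={3,4,5,6,7,8} D(Y)={4,6,7}: V {3,4,5,6,7,8}->{3,4,5,6}
Constraint 3 (Y < V) on D(Y)={4,6,7} D(V)={3,4,5,6}: Y {4,6,7}->{4}; V {3,4,5,6}->{5,6}
So after constraint 3: D(U) = {3,4,6,7}

Answer: {3,4,6,7}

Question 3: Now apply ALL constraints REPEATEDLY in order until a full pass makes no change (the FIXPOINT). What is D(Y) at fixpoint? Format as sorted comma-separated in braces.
Answer: {}

Derivation:
pass 0 (initial): D(Y)={4,6,7}
pass 1: V {3,4,5,6,7,8}->{5,6}; Y {4,6,7}->{4}
pass 2: U {3,4,6,7}->{3,6,7}; V {5,6}->{}; Y {4}->{}
pass 3: U {3,6,7}->{}
pass 4: no change
Fixpoint after 4 passes: D(Y) = {}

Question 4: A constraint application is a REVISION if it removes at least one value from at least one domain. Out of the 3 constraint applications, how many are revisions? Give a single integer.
Answer: 2

Derivation:
Constraint 1 (Y != U) on D(Y)={4,6,7} D(U)={3,4,6,7}: no change => not a revision
Constraint 2 (V < Y) on D(V)={3,4,5,6,7,8} D(Y)={4,6,7}: V {3,4,5,6,7,8}->{3,4,5,6} => REVISION
Constraint 3 (Y < V) on D(Y)={4,6,7} D(V)={3,4,5,6}: Y {4,6,7}->{4}; V {3,4,5,6}->{5,6} => REVISION
Total revisions = 2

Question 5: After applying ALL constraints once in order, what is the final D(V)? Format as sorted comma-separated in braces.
Constraint 1 (Y != U) on D(Y)={4,6,7} D(U)={3,4,6,7}: no change
Constraint 2 (V < Y) on D(V)={3,4,5,6,7,8} D(Y)={4,6,7}: V {3,4,5,6,7,8}->{3,4,5,6}
Constraint 3 (Y < V) on D(Y)={4,6,7} D(V)={3,4,5,6}: Y {4,6,7}->{4}; V {3,4,5,6}->{5,6}
So after all 3 constraints: D(V) = {5,6}

Answer: {5,6}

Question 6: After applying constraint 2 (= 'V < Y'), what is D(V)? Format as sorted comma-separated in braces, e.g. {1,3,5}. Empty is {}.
Constraint 1 (Y != U) on D(Y)={4,6,7} D(U)={3,4,6,7}: no change
Constraint 2 (V < Y) on D(V)={3,4,5,6,7,8} D(Y)={4,6,7}: V {3,4,5,6,7,8}->{3,4,5,6}
So after constraint 2: D(V) = {3,4,5,6}

Answer: {3,4,5,6}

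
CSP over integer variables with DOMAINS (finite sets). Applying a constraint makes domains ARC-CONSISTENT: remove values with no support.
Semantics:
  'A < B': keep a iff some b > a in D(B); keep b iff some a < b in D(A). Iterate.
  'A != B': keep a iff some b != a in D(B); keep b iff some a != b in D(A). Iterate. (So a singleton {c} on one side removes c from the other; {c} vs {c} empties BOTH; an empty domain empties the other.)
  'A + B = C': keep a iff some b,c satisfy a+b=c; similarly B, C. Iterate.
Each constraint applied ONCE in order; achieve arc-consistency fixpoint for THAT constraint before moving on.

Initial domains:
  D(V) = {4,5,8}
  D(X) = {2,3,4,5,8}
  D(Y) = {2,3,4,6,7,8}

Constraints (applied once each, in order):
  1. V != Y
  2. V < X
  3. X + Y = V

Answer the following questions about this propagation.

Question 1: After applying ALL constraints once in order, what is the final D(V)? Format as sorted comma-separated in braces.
Constraint 1 (V != Y) on D(V)={4,5,8} D(Y)={2,3,4,6,7,8}: no change
Constraint 2 (V < X) on D(V)={4,5,8} D(X)={2,3,4,5,8}: V {4,5,8}->{4,5}; X {2,3,4,5,8}->{5,8}
Constraint 3 (X + Y = V) on D(X)={5,8} D(Y)={2,3,4,6,7,8} D(V)={4,5}: X {5,8}->{}; Y {2,3,4,6,7,8}->{}; V {4,5}->{}
So after all 3 constraints: D(V) = {}

Answer: {}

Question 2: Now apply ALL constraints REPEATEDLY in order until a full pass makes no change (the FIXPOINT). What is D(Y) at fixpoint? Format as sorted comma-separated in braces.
Answer: {}

Derivation:
pass 0 (initial): D(Y)={2,3,4,6,7,8}
pass 1: V {4,5,8}->{}; X {2,3,4,5,8}->{}; Y {2,3,4,6,7,8}->{}
pass 2: no change
Fixpoint after 2 passes: D(Y) = {}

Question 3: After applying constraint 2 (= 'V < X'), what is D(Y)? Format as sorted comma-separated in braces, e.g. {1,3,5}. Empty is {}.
Constraint 1 (V != Y) on D(V)={4,5,8} D(Y)={2,3,4,6,7,8}: no change
Constraint 2 (V < X) on D(V)={4,5,8} D(X)={2,3,4,5,8}: V {4,5,8}->{4,5}; X {2,3,4,5,8}->{5,8}
So after constraint 2: D(Y) = {2,3,4,6,7,8}

Answer: {2,3,4,6,7,8}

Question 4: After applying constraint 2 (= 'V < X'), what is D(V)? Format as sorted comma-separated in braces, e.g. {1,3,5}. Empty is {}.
Answer: {4,5}

Derivation:
Constraint 1 (V != Y) on D(V)={4,5,8} D(Y)={2,3,4,6,7,8}: no change
Constraint 2 (V < X) on D(V)={4,5,8} D(X)={2,3,4,5,8}: V {4,5,8}->{4,5}; X {2,3,4,5,8}->{5,8}
So after constraint 2: D(V) = {4,5}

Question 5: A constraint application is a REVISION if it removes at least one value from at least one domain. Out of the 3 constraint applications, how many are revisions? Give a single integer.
Constraint 1 (V != Y) on D(V)={4,5,8} D(Y)={2,3,4,6,7,8}: no change => not a revision
Constraint 2 (V < X) on D(V)={4,5,8} D(X)={2,3,4,5,8}: V {4,5,8}->{4,5}; X {2,3,4,5,8}->{5,8} => REVISION
Constraint 3 (X + Y = V) on D(X)={5,8} D(Y)={2,3,4,6,7,8} D(V)={4,5}: X {5,8}->{}; Y {2,3,4,6,7,8}->{}; V {4,5}->{} => REVISION
Total revisions = 2

Answer: 2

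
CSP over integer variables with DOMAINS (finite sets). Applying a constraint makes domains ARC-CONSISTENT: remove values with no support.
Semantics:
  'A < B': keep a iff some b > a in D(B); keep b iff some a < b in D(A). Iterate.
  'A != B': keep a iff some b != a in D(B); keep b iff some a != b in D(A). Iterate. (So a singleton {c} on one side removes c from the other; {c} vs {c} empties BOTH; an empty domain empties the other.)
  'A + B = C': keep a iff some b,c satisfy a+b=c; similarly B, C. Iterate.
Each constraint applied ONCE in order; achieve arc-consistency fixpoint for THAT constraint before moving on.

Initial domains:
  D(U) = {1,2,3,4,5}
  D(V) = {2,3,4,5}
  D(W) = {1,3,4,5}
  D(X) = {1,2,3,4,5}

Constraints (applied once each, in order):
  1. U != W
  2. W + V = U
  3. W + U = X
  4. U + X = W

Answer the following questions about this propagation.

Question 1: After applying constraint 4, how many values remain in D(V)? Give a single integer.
Constraint 1 (U != W) on D(U)={1,2,3,4,5} D(W)={1,3,4,5}: no change
Constraint 2 (W + V = U) on D(W)={1,3,4,5} D(V)={2,3,4,5} D(U)={1,2,3,4,5}: W {1,3,4,5}->{1,3}; V {2,3,4,5}->{2,3,4}; U {1,2,3,4,5}->{3,4,5}
Constraint 3 (W + U = X) on D(W)={1,3} D(U)={3,4,5} D(X)={1,2,3,4,5}: W {1,3}->{1}; U {3,4,5}->{3,4}; X {1,2,3,4,5}->{4,5}
Constraint 4 (U + X = W) on D(U)={3,4} D(X)={4,5} D(W)={1}: U {3,4}->{}; X {4,5}->{}; W {1}->{}
So after constraint 4: D(V)={2,3,4}, size = 3

Answer: 3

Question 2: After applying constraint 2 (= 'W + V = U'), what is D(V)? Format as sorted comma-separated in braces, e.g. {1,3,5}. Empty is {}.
Constraint 1 (U != W) on D(U)={1,2,3,4,5} D(W)={1,3,4,5}: no change
Constraint 2 (W + V = U) on D(W)={1,3,4,5} D(V)={2,3,4,5} D(U)={1,2,3,4,5}: W {1,3,4,5}->{1,3}; V {2,3,4,5}->{2,3,4}; U {1,2,3,4,5}->{3,4,5}
So after constraint 2: D(V) = {2,3,4}

Answer: {2,3,4}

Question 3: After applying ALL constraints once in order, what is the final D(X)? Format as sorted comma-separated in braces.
Constraint 1 (U != W) on D(U)={1,2,3,4,5} D(W)={1,3,4,5}: no change
Constraint 2 (W + V = U) on D(W)={1,3,4,5} D(V)={2,3,4,5} D(U)={1,2,3,4,5}: W {1,3,4,5}->{1,3}; V {2,3,4,5}->{2,3,4}; U {1,2,3,4,5}->{3,4,5}
Constraint 3 (W + U = X) on D(W)={1,3} D(U)={3,4,5} D(X)={1,2,3,4,5}: W {1,3}->{1}; U {3,4,5}->{3,4}; X {1,2,3,4,5}->{4,5}
Constraint 4 (U + X = W) on D(U)={3,4} D(X)={4,5} D(W)={1}: U {3,4}->{}; X {4,5}->{}; W {1}->{}
So after all 4 constraints: D(X) = {}

Answer: {}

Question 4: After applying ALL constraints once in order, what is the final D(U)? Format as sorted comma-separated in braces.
Answer: {}

Derivation:
Constraint 1 (U != W) on D(U)={1,2,3,4,5} D(W)={1,3,4,5}: no change
Constraint 2 (W + V = U) on D(W)={1,3,4,5} D(V)={2,3,4,5} D(U)={1,2,3,4,5}: W {1,3,4,5}->{1,3}; V {2,3,4,5}->{2,3,4}; U {1,2,3,4,5}->{3,4,5}
Constraint 3 (W + U = X) on D(W)={1,3} D(U)={3,4,5} D(X)={1,2,3,4,5}: W {1,3}->{1}; U {3,4,5}->{3,4}; X {1,2,3,4,5}->{4,5}
Constraint 4 (U + X = W) on D(U)={3,4} D(X)={4,5} D(W)={1}: U {3,4}->{}; X {4,5}->{}; W {1}->{}
So after all 4 constraints: D(U) = {}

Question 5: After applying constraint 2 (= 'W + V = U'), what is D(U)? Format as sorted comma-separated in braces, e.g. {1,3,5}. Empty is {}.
Answer: {3,4,5}

Derivation:
Constraint 1 (U != W) on D(U)={1,2,3,4,5} D(W)={1,3,4,5}: no change
Constraint 2 (W + V = U) on D(W)={1,3,4,5} D(V)={2,3,4,5} D(U)={1,2,3,4,5}: W {1,3,4,5}->{1,3}; V {2,3,4,5}->{2,3,4}; U {1,2,3,4,5}->{3,4,5}
So after constraint 2: D(U) = {3,4,5}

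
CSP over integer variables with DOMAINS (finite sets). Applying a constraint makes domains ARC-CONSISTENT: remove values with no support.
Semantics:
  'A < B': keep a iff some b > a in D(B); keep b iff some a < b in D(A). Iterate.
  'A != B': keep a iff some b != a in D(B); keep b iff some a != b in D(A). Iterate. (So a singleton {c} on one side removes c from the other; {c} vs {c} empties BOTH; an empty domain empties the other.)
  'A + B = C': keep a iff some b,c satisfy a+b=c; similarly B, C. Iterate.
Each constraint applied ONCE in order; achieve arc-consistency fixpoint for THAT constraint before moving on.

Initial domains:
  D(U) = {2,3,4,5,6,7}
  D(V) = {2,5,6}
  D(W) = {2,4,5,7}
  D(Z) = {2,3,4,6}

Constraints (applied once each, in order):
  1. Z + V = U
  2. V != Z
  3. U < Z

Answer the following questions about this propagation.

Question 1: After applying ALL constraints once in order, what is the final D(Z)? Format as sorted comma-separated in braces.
Answer: {}

Derivation:
Constraint 1 (Z + V = U) on D(Z)={2,3,4,6} D(V)={2,5,6} D(U)={2,3,4,5,6,7}: Z {2,3,4,6}->{2,3,4}; V {2,5,6}->{2,5}; U {2,3,4,5,6,7}->{4,5,6,7}
Constraint 2 (V != Z) on D(V)={2,5} D(Z)={2,3,4}: no change
Constraint 3 (U < Z) on D(U)={4,5,6,7} D(Z)={2,3,4}: U {4,5,6,7}->{}; Z {2,3,4}->{}
So after all 3 constraints: D(Z) = {}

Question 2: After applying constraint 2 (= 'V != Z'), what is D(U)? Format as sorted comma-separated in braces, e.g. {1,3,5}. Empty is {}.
Constraint 1 (Z + V = U) on D(Z)={2,3,4,6} D(V)={2,5,6} D(U)={2,3,4,5,6,7}: Z {2,3,4,6}->{2,3,4}; V {2,5,6}->{2,5}; U {2,3,4,5,6,7}->{4,5,6,7}
Constraint 2 (V != Z) on D(V)={2,5} D(Z)={2,3,4}: no change
So after constraint 2: D(U) = {4,5,6,7}

Answer: {4,5,6,7}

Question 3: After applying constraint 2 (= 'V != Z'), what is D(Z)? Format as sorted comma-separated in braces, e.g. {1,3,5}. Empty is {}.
Constraint 1 (Z + V = U) on D(Z)={2,3,4,6} D(V)={2,5,6} D(U)={2,3,4,5,6,7}: Z {2,3,4,6}->{2,3,4}; V {2,5,6}->{2,5}; U {2,3,4,5,6,7}->{4,5,6,7}
Constraint 2 (V != Z) on D(V)={2,5} D(Z)={2,3,4}: no change
So after constraint 2: D(Z) = {2,3,4}

Answer: {2,3,4}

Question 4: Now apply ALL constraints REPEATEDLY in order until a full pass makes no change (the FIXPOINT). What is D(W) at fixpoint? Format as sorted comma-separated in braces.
Answer: {2,4,5,7}

Derivation:
pass 0 (initial): D(W)={2,4,5,7}
pass 1: U {2,3,4,5,6,7}->{}; V {2,5,6}->{2,5}; Z {2,3,4,6}->{}
pass 2: V {2,5}->{}
pass 3: no change
Fixpoint after 3 passes: D(W) = {2,4,5,7}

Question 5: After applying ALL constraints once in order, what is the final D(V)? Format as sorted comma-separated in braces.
Answer: {2,5}

Derivation:
Constraint 1 (Z + V = U) on D(Z)={2,3,4,6} D(V)={2,5,6} D(U)={2,3,4,5,6,7}: Z {2,3,4,6}->{2,3,4}; V {2,5,6}->{2,5}; U {2,3,4,5,6,7}->{4,5,6,7}
Constraint 2 (V != Z) on D(V)={2,5} D(Z)={2,3,4}: no change
Constraint 3 (U < Z) on D(U)={4,5,6,7} D(Z)={2,3,4}: U {4,5,6,7}->{}; Z {2,3,4}->{}
So after all 3 constraints: D(V) = {2,5}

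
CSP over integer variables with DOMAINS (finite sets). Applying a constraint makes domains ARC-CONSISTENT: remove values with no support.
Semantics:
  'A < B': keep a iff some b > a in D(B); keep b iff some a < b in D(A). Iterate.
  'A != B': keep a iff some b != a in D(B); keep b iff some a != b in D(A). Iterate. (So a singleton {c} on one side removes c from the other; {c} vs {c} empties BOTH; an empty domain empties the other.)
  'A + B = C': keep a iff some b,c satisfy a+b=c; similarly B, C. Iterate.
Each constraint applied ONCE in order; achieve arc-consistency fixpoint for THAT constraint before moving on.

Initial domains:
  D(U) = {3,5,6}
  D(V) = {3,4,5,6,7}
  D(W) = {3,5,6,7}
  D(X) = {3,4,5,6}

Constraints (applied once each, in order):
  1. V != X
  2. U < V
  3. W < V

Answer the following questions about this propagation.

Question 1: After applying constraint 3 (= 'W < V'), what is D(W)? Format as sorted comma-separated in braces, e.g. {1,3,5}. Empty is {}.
Constraint 1 (V != X) on D(V)={3,4,5,6,7} D(X)={3,4,5,6}: no change
Constraint 2 (U < V) on D(U)={3,5,6} D(V)={3,4,5,6,7}: V {3,4,5,6,7}->{4,5,6,7}
Constraint 3 (W < V) on D(W)={3,5,6,7} D(V)={4,5,6,7}: W {3,5,6,7}->{3,5,6}
So after constraint 3: D(W) = {3,5,6}

Answer: {3,5,6}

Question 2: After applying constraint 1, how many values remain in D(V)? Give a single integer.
Constraint 1 (V != X) on D(V)={3,4,5,6,7} D(X)={3,4,5,6}: no change
So after constraint 1: D(V)={3,4,5,6,7}, size = 5

Answer: 5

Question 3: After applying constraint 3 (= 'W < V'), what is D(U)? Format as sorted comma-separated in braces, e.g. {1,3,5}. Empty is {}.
Answer: {3,5,6}

Derivation:
Constraint 1 (V != X) on D(V)={3,4,5,6,7} D(X)={3,4,5,6}: no change
Constraint 2 (U < V) on D(U)={3,5,6} D(V)={3,4,5,6,7}: V {3,4,5,6,7}->{4,5,6,7}
Constraint 3 (W < V) on D(W)={3,5,6,7} D(V)={4,5,6,7}: W {3,5,6,7}->{3,5,6}
So after constraint 3: D(U) = {3,5,6}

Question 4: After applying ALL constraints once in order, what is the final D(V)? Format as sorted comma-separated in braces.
Constraint 1 (V != X) on D(V)={3,4,5,6,7} D(X)={3,4,5,6}: no change
Constraint 2 (U < V) on D(U)={3,5,6} D(V)={3,4,5,6,7}: V {3,4,5,6,7}->{4,5,6,7}
Constraint 3 (W < V) on D(W)={3,5,6,7} D(V)={4,5,6,7}: W {3,5,6,7}->{3,5,6}
So after all 3 constraints: D(V) = {4,5,6,7}

Answer: {4,5,6,7}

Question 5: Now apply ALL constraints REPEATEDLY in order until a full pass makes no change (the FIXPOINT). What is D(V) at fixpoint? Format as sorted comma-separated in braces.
pass 0 (initial): D(V)={3,4,5,6,7}
pass 1: V {3,4,5,6,7}->{4,5,6,7}; W {3,5,6,7}->{3,5,6}
pass 2: no change
Fixpoint after 2 passes: D(V) = {4,5,6,7}

Answer: {4,5,6,7}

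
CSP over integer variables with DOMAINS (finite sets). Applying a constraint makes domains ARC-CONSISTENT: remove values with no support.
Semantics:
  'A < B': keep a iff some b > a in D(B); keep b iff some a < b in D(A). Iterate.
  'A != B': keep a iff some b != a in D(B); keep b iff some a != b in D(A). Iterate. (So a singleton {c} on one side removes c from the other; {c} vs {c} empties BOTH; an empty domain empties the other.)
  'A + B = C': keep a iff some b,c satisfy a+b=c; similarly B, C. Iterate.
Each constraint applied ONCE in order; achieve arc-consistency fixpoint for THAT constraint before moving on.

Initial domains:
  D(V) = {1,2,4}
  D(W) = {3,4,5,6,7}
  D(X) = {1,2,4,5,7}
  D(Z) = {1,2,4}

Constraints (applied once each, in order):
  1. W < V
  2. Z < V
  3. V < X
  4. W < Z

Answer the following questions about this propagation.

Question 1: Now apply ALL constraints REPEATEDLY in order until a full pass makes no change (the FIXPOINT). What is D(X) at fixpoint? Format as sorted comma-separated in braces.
Answer: {}

Derivation:
pass 0 (initial): D(X)={1,2,4,5,7}
pass 1: V {1,2,4}->{4}; W {3,4,5,6,7}->{}; X {1,2,4,5,7}->{5,7}; Z {1,2,4}->{}
pass 2: V {4}->{}; X {5,7}->{}
pass 3: no change
Fixpoint after 3 passes: D(X) = {}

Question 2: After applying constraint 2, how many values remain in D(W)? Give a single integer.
Answer: 1

Derivation:
Constraint 1 (W < V) on D(W)={3,4,5,6,7} D(V)={1,2,4}: W {3,4,5,6,7}->{3}; V {1,2,4}->{4}
Constraint 2 (Z < V) on D(Z)={1,2,4} D(V)={4}: Z {1,2,4}->{1,2}
So after constraint 2: D(W)={3}, size = 1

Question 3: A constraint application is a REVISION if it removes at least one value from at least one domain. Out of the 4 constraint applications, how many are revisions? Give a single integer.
Answer: 4

Derivation:
Constraint 1 (W < V) on D(W)={3,4,5,6,7} D(V)={1,2,4}: W {3,4,5,6,7}->{3}; V {1,2,4}->{4} => REVISION
Constraint 2 (Z < V) on D(Z)={1,2,4} D(V)={4}: Z {1,2,4}->{1,2} => REVISION
Constraint 3 (V < X) on D(V)={4} D(X)={1,2,4,5,7}: X {1,2,4,5,7}->{5,7} => REVISION
Constraint 4 (W < Z) on D(W)={3} D(Z)={1,2}: W {3}->{}; Z {1,2}->{} => REVISION
Total revisions = 4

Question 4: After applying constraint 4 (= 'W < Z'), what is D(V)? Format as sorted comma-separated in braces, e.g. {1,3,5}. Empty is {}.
Answer: {4}

Derivation:
Constraint 1 (W < V) on D(W)={3,4,5,6,7} D(V)={1,2,4}: W {3,4,5,6,7}->{3}; V {1,2,4}->{4}
Constraint 2 (Z < V) on D(Z)={1,2,4} D(V)={4}: Z {1,2,4}->{1,2}
Constraint 3 (V < X) on D(V)={4} D(X)={1,2,4,5,7}: X {1,2,4,5,7}->{5,7}
Constraint 4 (W < Z) on D(W)={3} D(Z)={1,2}: W {3}->{}; Z {1,2}->{}
So after constraint 4: D(V) = {4}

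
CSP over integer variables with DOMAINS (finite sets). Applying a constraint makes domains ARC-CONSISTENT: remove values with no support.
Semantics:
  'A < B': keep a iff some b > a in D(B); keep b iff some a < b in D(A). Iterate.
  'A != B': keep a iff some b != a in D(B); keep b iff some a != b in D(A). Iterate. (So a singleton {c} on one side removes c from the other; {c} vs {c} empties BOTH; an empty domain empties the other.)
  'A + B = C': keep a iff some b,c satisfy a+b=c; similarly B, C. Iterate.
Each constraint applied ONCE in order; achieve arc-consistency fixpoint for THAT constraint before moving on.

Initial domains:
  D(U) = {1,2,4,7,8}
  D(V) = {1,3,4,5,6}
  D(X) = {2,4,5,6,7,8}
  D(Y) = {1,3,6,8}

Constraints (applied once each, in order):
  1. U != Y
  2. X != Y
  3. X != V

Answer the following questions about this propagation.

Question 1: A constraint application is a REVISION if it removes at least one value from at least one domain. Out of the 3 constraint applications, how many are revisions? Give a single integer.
Constraint 1 (U != Y) on D(U)={1,2,4,7,8} D(Y)={1,3,6,8}: no change => not a revision
Constraint 2 (X != Y) on D(X)={2,4,5,6,7,8} D(Y)={1,3,6,8}: no change => not a revision
Constraint 3 (X != V) on D(X)={2,4,5,6,7,8} D(V)={1,3,4,5,6}: no change => not a revision
Total revisions = 0

Answer: 0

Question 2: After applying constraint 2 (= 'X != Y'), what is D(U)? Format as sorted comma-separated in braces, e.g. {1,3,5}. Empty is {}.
Constraint 1 (U != Y) on D(U)={1,2,4,7,8} D(Y)={1,3,6,8}: no change
Constraint 2 (X != Y) on D(X)={2,4,5,6,7,8} D(Y)={1,3,6,8}: no change
So after constraint 2: D(U) = {1,2,4,7,8}

Answer: {1,2,4,7,8}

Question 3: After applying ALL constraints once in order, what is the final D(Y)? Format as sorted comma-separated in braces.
Answer: {1,3,6,8}

Derivation:
Constraint 1 (U != Y) on D(U)={1,2,4,7,8} D(Y)={1,3,6,8}: no change
Constraint 2 (X != Y) on D(X)={2,4,5,6,7,8} D(Y)={1,3,6,8}: no change
Constraint 3 (X != V) on D(X)={2,4,5,6,7,8} D(V)={1,3,4,5,6}: no change
So after all 3 constraints: D(Y) = {1,3,6,8}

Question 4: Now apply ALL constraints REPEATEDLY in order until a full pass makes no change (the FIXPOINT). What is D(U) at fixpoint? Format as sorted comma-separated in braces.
pass 0 (initial): D(U)={1,2,4,7,8}
pass 1: no change
Fixpoint after 1 passes: D(U) = {1,2,4,7,8}

Answer: {1,2,4,7,8}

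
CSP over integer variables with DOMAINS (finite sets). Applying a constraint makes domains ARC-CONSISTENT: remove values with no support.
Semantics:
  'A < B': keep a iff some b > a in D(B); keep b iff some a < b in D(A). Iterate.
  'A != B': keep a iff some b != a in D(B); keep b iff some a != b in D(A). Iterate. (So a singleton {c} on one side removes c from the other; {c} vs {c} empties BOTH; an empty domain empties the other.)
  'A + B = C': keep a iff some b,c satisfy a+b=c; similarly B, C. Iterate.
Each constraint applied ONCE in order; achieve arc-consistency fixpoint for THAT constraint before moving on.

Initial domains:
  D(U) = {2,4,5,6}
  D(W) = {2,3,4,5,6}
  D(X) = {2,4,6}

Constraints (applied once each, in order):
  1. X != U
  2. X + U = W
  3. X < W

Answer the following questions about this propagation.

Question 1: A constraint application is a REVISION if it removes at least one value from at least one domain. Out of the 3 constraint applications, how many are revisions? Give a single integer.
Constraint 1 (X != U) on D(X)={2,4,6} D(U)={2,4,5,6}: no change => not a revision
Constraint 2 (X + U = W) on D(X)={2,4,6} D(U)={2,4,5,6} D(W)={2,3,4,5,6}: X {2,4,6}->{2,4}; U {2,4,5,6}->{2,4}; W {2,3,4,5,6}->{4,6} => REVISION
Constraint 3 (X < W) on D(X)={2,4} D(W)={4,6}: no change => not a revision
Total revisions = 1

Answer: 1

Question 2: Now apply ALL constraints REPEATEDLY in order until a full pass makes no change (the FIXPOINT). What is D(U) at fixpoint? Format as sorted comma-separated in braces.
Answer: {2,4}

Derivation:
pass 0 (initial): D(U)={2,4,5,6}
pass 1: U {2,4,5,6}->{2,4}; W {2,3,4,5,6}->{4,6}; X {2,4,6}->{2,4}
pass 2: no change
Fixpoint after 2 passes: D(U) = {2,4}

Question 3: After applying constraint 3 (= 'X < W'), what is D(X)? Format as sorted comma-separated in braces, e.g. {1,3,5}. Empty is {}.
Answer: {2,4}

Derivation:
Constraint 1 (X != U) on D(X)={2,4,6} D(U)={2,4,5,6}: no change
Constraint 2 (X + U = W) on D(X)={2,4,6} D(U)={2,4,5,6} D(W)={2,3,4,5,6}: X {2,4,6}->{2,4}; U {2,4,5,6}->{2,4}; W {2,3,4,5,6}->{4,6}
Constraint 3 (X < W) on D(X)={2,4} D(W)={4,6}: no change
So after constraint 3: D(X) = {2,4}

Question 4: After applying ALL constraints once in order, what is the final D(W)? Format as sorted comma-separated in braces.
Constraint 1 (X != U) on D(X)={2,4,6} D(U)={2,4,5,6}: no change
Constraint 2 (X + U = W) on D(X)={2,4,6} D(U)={2,4,5,6} D(W)={2,3,4,5,6}: X {2,4,6}->{2,4}; U {2,4,5,6}->{2,4}; W {2,3,4,5,6}->{4,6}
Constraint 3 (X < W) on D(X)={2,4} D(W)={4,6}: no change
So after all 3 constraints: D(W) = {4,6}

Answer: {4,6}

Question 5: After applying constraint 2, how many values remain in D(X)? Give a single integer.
Answer: 2

Derivation:
Constraint 1 (X != U) on D(X)={2,4,6} D(U)={2,4,5,6}: no change
Constraint 2 (X + U = W) on D(X)={2,4,6} D(U)={2,4,5,6} D(W)={2,3,4,5,6}: X {2,4,6}->{2,4}; U {2,4,5,6}->{2,4}; W {2,3,4,5,6}->{4,6}
So after constraint 2: D(X)={2,4}, size = 2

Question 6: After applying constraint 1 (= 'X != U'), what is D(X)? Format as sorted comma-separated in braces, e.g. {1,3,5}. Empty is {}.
Answer: {2,4,6}

Derivation:
Constraint 1 (X != U) on D(X)={2,4,6} D(U)={2,4,5,6}: no change
So after constraint 1: D(X) = {2,4,6}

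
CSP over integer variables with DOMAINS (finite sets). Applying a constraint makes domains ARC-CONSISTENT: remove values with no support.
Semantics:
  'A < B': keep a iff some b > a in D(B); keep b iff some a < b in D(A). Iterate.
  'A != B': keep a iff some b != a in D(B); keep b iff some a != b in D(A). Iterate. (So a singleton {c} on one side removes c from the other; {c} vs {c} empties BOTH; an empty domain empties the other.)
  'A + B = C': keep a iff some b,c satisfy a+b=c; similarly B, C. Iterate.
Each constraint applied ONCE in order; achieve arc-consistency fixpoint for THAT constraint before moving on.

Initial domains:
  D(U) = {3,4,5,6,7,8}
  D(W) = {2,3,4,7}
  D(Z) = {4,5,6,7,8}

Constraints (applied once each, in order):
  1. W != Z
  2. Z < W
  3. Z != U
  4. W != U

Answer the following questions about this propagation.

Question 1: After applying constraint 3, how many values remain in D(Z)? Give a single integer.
Answer: 3

Derivation:
Constraint 1 (W != Z) on D(W)={2,3,4,7} D(Z)={4,5,6,7,8}: no change
Constraint 2 (Z < W) on D(Z)={4,5,6,7,8} D(W)={2,3,4,7}: Z {4,5,6,7,8}->{4,5,6}; W {2,3,4,7}->{7}
Constraint 3 (Z != U) on D(Z)={4,5,6} D(U)={3,4,5,6,7,8}: no change
So after constraint 3: D(Z)={4,5,6}, size = 3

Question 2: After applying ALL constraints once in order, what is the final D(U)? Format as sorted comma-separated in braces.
Constraint 1 (W != Z) on D(W)={2,3,4,7} D(Z)={4,5,6,7,8}: no change
Constraint 2 (Z < W) on D(Z)={4,5,6,7,8} D(W)={2,3,4,7}: Z {4,5,6,7,8}->{4,5,6}; W {2,3,4,7}->{7}
Constraint 3 (Z != U) on D(Z)={4,5,6} D(U)={3,4,5,6,7,8}: no change
Constraint 4 (W != U) on D(W)={7} D(U)={3,4,5,6,7,8}: U {3,4,5,6,7,8}->{3,4,5,6,8}
So after all 4 constraints: D(U) = {3,4,5,6,8}

Answer: {3,4,5,6,8}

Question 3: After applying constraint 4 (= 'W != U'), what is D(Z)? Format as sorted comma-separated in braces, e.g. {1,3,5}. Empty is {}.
Constraint 1 (W != Z) on D(W)={2,3,4,7} D(Z)={4,5,6,7,8}: no change
Constraint 2 (Z < W) on D(Z)={4,5,6,7,8} D(W)={2,3,4,7}: Z {4,5,6,7,8}->{4,5,6}; W {2,3,4,7}->{7}
Constraint 3 (Z != U) on D(Z)={4,5,6} D(U)={3,4,5,6,7,8}: no change
Constraint 4 (W != U) on D(W)={7} D(U)={3,4,5,6,7,8}: U {3,4,5,6,7,8}->{3,4,5,6,8}
So after constraint 4: D(Z) = {4,5,6}

Answer: {4,5,6}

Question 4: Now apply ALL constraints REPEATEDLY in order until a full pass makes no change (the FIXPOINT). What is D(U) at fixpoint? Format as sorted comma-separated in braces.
pass 0 (initial): D(U)={3,4,5,6,7,8}
pass 1: U {3,4,5,6,7,8}->{3,4,5,6,8}; W {2,3,4,7}->{7}; Z {4,5,6,7,8}->{4,5,6}
pass 2: no change
Fixpoint after 2 passes: D(U) = {3,4,5,6,8}

Answer: {3,4,5,6,8}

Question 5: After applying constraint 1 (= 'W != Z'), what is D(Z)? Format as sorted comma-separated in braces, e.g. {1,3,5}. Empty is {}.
Answer: {4,5,6,7,8}

Derivation:
Constraint 1 (W != Z) on D(W)={2,3,4,7} D(Z)={4,5,6,7,8}: no change
So after constraint 1: D(Z) = {4,5,6,7,8}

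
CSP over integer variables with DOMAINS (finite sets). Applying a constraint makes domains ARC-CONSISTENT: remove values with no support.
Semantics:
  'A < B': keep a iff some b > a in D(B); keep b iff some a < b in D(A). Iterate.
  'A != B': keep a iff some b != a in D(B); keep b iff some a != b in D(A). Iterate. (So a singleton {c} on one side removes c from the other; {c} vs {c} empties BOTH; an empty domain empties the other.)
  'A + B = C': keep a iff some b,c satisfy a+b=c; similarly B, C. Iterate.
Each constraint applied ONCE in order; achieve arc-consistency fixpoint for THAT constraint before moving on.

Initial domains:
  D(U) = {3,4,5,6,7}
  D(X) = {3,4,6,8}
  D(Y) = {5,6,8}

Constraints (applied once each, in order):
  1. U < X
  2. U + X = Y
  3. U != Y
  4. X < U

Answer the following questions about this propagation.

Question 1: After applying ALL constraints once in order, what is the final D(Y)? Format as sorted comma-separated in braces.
Answer: {8}

Derivation:
Constraint 1 (U < X) on D(U)={3,4,5,6,7} D(X)={3,4,6,8}: X {3,4,6,8}->{4,6,8}
Constraint 2 (U + X = Y) on D(U)={3,4,5,6,7} D(X)={4,6,8} D(Y)={5,6,8}: U {3,4,5,6,7}->{4}; X {4,6,8}->{4}; Y {5,6,8}->{8}
Constraint 3 (U != Y) on D(U)={4} D(Y)={8}: no change
Constraint 4 (X < U) on D(X)={4} D(U)={4}: X {4}->{}; U {4}->{}
So after all 4 constraints: D(Y) = {8}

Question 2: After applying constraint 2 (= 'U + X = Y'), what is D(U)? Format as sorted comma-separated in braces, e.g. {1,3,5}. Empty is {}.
Constraint 1 (U < X) on D(U)={3,4,5,6,7} D(X)={3,4,6,8}: X {3,4,6,8}->{4,6,8}
Constraint 2 (U + X = Y) on D(U)={3,4,5,6,7} D(X)={4,6,8} D(Y)={5,6,8}: U {3,4,5,6,7}->{4}; X {4,6,8}->{4}; Y {5,6,8}->{8}
So after constraint 2: D(U) = {4}

Answer: {4}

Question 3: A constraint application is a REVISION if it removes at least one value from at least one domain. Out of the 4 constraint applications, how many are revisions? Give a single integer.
Constraint 1 (U < X) on D(U)={3,4,5,6,7} D(X)={3,4,6,8}: X {3,4,6,8}->{4,6,8} => REVISION
Constraint 2 (U + X = Y) on D(U)={3,4,5,6,7} D(X)={4,6,8} D(Y)={5,6,8}: U {3,4,5,6,7}->{4}; X {4,6,8}->{4}; Y {5,6,8}->{8} => REVISION
Constraint 3 (U != Y) on D(U)={4} D(Y)={8}: no change => not a revision
Constraint 4 (X < U) on D(X)={4} D(U)={4}: X {4}->{}; U {4}->{} => REVISION
Total revisions = 3

Answer: 3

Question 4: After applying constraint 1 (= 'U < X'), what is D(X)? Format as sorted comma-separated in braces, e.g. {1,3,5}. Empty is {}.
Constraint 1 (U < X) on D(U)={3,4,5,6,7} D(X)={3,4,6,8}: X {3,4,6,8}->{4,6,8}
So after constraint 1: D(X) = {4,6,8}

Answer: {4,6,8}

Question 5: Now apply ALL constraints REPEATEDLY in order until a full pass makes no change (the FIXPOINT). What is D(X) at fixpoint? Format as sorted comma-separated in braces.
Answer: {}

Derivation:
pass 0 (initial): D(X)={3,4,6,8}
pass 1: U {3,4,5,6,7}->{}; X {3,4,6,8}->{}; Y {5,6,8}->{8}
pass 2: Y {8}->{}
pass 3: no change
Fixpoint after 3 passes: D(X) = {}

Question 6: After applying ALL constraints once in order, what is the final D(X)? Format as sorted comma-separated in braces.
Answer: {}

Derivation:
Constraint 1 (U < X) on D(U)={3,4,5,6,7} D(X)={3,4,6,8}: X {3,4,6,8}->{4,6,8}
Constraint 2 (U + X = Y) on D(U)={3,4,5,6,7} D(X)={4,6,8} D(Y)={5,6,8}: U {3,4,5,6,7}->{4}; X {4,6,8}->{4}; Y {5,6,8}->{8}
Constraint 3 (U != Y) on D(U)={4} D(Y)={8}: no change
Constraint 4 (X < U) on D(X)={4} D(U)={4}: X {4}->{}; U {4}->{}
So after all 4 constraints: D(X) = {}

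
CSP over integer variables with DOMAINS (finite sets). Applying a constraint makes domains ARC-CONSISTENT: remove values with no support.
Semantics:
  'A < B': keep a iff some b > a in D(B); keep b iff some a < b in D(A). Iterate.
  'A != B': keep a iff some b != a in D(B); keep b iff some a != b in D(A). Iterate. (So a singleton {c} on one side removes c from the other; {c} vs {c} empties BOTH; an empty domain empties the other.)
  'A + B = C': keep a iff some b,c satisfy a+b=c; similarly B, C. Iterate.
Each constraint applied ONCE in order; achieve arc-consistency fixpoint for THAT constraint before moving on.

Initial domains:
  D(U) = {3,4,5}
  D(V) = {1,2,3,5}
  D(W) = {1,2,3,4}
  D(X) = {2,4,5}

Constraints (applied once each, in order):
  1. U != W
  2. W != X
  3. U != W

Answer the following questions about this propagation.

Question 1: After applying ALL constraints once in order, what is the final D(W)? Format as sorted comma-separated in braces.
Answer: {1,2,3,4}

Derivation:
Constraint 1 (U != W) on D(U)={3,4,5} D(W)={1,2,3,4}: no change
Constraint 2 (W != X) on D(W)={1,2,3,4} D(X)={2,4,5}: no change
Constraint 3 (U != W) on D(U)={3,4,5} D(W)={1,2,3,4}: no change
So after all 3 constraints: D(W) = {1,2,3,4}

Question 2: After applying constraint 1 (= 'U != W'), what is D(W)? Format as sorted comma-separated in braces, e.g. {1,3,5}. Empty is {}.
Constraint 1 (U != W) on D(U)={3,4,5} D(W)={1,2,3,4}: no change
So after constraint 1: D(W) = {1,2,3,4}

Answer: {1,2,3,4}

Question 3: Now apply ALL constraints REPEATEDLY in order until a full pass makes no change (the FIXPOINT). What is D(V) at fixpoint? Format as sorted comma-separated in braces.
pass 0 (initial): D(V)={1,2,3,5}
pass 1: no change
Fixpoint after 1 passes: D(V) = {1,2,3,5}

Answer: {1,2,3,5}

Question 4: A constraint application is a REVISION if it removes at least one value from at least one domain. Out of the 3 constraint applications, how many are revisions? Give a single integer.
Answer: 0

Derivation:
Constraint 1 (U != W) on D(U)={3,4,5} D(W)={1,2,3,4}: no change => not a revision
Constraint 2 (W != X) on D(W)={1,2,3,4} D(X)={2,4,5}: no change => not a revision
Constraint 3 (U != W) on D(U)={3,4,5} D(W)={1,2,3,4}: no change => not a revision
Total revisions = 0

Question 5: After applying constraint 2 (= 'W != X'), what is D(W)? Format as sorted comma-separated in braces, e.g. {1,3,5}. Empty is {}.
Constraint 1 (U != W) on D(U)={3,4,5} D(W)={1,2,3,4}: no change
Constraint 2 (W != X) on D(W)={1,2,3,4} D(X)={2,4,5}: no change
So after constraint 2: D(W) = {1,2,3,4}

Answer: {1,2,3,4}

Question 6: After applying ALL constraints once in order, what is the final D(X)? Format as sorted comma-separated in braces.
Constraint 1 (U != W) on D(U)={3,4,5} D(W)={1,2,3,4}: no change
Constraint 2 (W != X) on D(W)={1,2,3,4} D(X)={2,4,5}: no change
Constraint 3 (U != W) on D(U)={3,4,5} D(W)={1,2,3,4}: no change
So after all 3 constraints: D(X) = {2,4,5}

Answer: {2,4,5}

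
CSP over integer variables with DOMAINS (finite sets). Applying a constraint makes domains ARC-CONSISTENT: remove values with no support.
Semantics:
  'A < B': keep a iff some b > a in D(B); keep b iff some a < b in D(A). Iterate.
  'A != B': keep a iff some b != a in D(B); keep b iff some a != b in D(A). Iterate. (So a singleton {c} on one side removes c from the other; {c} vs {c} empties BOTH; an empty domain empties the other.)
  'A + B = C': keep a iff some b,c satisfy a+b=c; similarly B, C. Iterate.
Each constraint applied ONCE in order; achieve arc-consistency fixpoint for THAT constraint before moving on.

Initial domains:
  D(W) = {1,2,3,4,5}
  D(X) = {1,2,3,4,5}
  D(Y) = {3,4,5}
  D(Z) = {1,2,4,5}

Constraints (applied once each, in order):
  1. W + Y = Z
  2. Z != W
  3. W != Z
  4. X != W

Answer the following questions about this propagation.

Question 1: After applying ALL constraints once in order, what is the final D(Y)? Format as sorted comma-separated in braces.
Constraint 1 (W + Y = Z) on D(W)={1,2,3,4,5} D(Y)={3,4,5} D(Z)={1,2,4,5}: W {1,2,3,4,5}->{1,2}; Y {3,4,5}->{3,4}; Z {1,2,4,5}->{4,5}
Constraint 2 (Z != W) on D(Z)={4,5} D(W)={1,2}: no change
Constraint 3 (W != Z) on D(W)={1,2} D(Z)={4,5}: no change
Constraint 4 (X != W) on D(X)={1,2,3,4,5} D(W)={1,2}: no change
So after all 4 constraints: D(Y) = {3,4}

Answer: {3,4}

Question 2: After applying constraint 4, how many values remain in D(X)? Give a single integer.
Answer: 5

Derivation:
Constraint 1 (W + Y = Z) on D(W)={1,2,3,4,5} D(Y)={3,4,5} D(Z)={1,2,4,5}: W {1,2,3,4,5}->{1,2}; Y {3,4,5}->{3,4}; Z {1,2,4,5}->{4,5}
Constraint 2 (Z != W) on D(Z)={4,5} D(W)={1,2}: no change
Constraint 3 (W != Z) on D(W)={1,2} D(Z)={4,5}: no change
Constraint 4 (X != W) on D(X)={1,2,3,4,5} D(W)={1,2}: no change
So after constraint 4: D(X)={1,2,3,4,5}, size = 5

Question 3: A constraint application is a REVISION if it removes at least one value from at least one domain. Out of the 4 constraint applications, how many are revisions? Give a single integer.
Constraint 1 (W + Y = Z) on D(W)={1,2,3,4,5} D(Y)={3,4,5} D(Z)={1,2,4,5}: W {1,2,3,4,5}->{1,2}; Y {3,4,5}->{3,4}; Z {1,2,4,5}->{4,5} => REVISION
Constraint 2 (Z != W) on D(Z)={4,5} D(W)={1,2}: no change => not a revision
Constraint 3 (W != Z) on D(W)={1,2} D(Z)={4,5}: no change => not a revision
Constraint 4 (X != W) on D(X)={1,2,3,4,5} D(W)={1,2}: no change => not a revision
Total revisions = 1

Answer: 1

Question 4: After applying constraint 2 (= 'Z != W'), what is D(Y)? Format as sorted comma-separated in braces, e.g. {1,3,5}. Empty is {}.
Constraint 1 (W + Y = Z) on D(W)={1,2,3,4,5} D(Y)={3,4,5} D(Z)={1,2,4,5}: W {1,2,3,4,5}->{1,2}; Y {3,4,5}->{3,4}; Z {1,2,4,5}->{4,5}
Constraint 2 (Z != W) on D(Z)={4,5} D(W)={1,2}: no change
So after constraint 2: D(Y) = {3,4}

Answer: {3,4}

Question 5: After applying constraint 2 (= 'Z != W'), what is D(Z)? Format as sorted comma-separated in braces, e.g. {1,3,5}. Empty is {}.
Constraint 1 (W + Y = Z) on D(W)={1,2,3,4,5} D(Y)={3,4,5} D(Z)={1,2,4,5}: W {1,2,3,4,5}->{1,2}; Y {3,4,5}->{3,4}; Z {1,2,4,5}->{4,5}
Constraint 2 (Z != W) on D(Z)={4,5} D(W)={1,2}: no change
So after constraint 2: D(Z) = {4,5}

Answer: {4,5}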